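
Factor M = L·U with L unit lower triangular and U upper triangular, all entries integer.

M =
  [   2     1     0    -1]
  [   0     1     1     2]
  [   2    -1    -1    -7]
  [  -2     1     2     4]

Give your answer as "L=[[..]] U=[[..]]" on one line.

L=[[1,0,0,0],[0,1,0,0],[1,-2,1,0],[-1,2,0,1]] U=[[2,1,0,-1],[0,1,1,2],[0,0,1,-2],[0,0,0,-1]]

  r1 -= 0·r0 → [0,1,1,2]
  r2 -= 1·r0 → [0,-2,-1,-6]
  r3 -= -1·r0 → [0,2,2,3]
  r2 -= -2·r1 → [0,0,1,-2]
  r3 -= 2·r1 → [0,0,0,-1]
  r3 -= 0·r2 → [0,0,0,-1]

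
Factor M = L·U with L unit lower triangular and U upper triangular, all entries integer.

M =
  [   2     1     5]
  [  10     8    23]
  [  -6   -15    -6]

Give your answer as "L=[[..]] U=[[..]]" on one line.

L=[[1,0,0],[5,1,0],[-3,-4,1]] U=[[2,1,5],[0,3,-2],[0,0,1]]

  r1 -= 5·r0 → [0,3,-2]
  r2 -= -3·r0 → [0,-12,9]
  r2 -= -4·r1 → [0,0,1]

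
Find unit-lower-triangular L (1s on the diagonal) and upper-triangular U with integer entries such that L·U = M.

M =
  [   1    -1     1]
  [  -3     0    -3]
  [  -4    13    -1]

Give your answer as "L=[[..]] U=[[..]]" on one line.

L=[[1,0,0],[-3,1,0],[-4,-3,1]] U=[[1,-1,1],[0,-3,0],[0,0,3]]

  R1 -= -3·R0 → [0,-3,0]
  R2 -= -4·R0 → [0,9,3]
  R2 -= -3·R1 → [0,0,3]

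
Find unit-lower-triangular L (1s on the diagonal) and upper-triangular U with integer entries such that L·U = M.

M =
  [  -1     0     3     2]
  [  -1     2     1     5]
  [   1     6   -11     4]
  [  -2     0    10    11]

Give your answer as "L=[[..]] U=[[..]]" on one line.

L=[[1,0,0,0],[1,1,0,0],[-1,3,1,0],[2,0,-2,1]] U=[[-1,0,3,2],[0,2,-2,3],[0,0,-2,-3],[0,0,0,1]]

  R1 -= 1·R0 → [0,2,-2,3]
  R2 -= -1·R0 → [0,6,-8,6]
  R3 -= 2·R0 → [0,0,4,7]
  R2 -= 3·R1 → [0,0,-2,-3]
  R3 -= 0·R1 → [0,0,4,7]
  R3 -= -2·R2 → [0,0,0,1]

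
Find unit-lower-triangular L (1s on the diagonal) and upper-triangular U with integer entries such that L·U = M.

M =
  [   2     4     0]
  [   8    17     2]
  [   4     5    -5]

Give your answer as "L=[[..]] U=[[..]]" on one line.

  r1 -= 4·r0 → [0,1,2]
  r2 -= 2·r0 → [0,-3,-5]
  r2 -= -3·r1 → [0,0,1]

L=[[1,0,0],[4,1,0],[2,-3,1]] U=[[2,4,0],[0,1,2],[0,0,1]]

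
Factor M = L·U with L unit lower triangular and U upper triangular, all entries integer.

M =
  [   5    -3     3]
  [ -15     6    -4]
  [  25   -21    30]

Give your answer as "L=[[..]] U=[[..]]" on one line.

  r1 -= -3·r0 → [0,-3,5]
  r2 -= 5·r0 → [0,-6,15]
  r2 -= 2·r1 → [0,0,5]

L=[[1,0,0],[-3,1,0],[5,2,1]] U=[[5,-3,3],[0,-3,5],[0,0,5]]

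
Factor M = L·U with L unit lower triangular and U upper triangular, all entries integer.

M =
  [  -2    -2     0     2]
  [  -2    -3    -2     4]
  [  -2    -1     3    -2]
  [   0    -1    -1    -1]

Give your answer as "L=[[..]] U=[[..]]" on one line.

L=[[1,0,0,0],[1,1,0,0],[1,-1,1,0],[0,1,1,1]] U=[[-2,-2,0,2],[0,-1,-2,2],[0,0,1,-2],[0,0,0,-1]]

  row1 -= 1·row0 → [0,-1,-2,2]
  row2 -= 1·row0 → [0,1,3,-4]
  row3 -= 0·row0 → [0,-1,-1,-1]
  row2 -= -1·row1 → [0,0,1,-2]
  row3 -= 1·row1 → [0,0,1,-3]
  row3 -= 1·row2 → [0,0,0,-1]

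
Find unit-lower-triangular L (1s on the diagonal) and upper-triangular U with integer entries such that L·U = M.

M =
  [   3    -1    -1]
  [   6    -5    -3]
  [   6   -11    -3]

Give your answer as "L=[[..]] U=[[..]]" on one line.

  R1 -= 2·R0 → [0,-3,-1]
  R2 -= 2·R0 → [0,-9,-1]
  R2 -= 3·R1 → [0,0,2]

L=[[1,0,0],[2,1,0],[2,3,1]] U=[[3,-1,-1],[0,-3,-1],[0,0,2]]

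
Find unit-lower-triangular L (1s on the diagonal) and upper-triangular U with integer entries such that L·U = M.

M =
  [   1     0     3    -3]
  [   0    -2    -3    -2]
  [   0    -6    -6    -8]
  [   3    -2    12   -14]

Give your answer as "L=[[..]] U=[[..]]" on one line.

  row1 -= 0·row0 → [0,-2,-3,-2]
  row2 -= 0·row0 → [0,-6,-6,-8]
  row3 -= 3·row0 → [0,-2,3,-5]
  row2 -= 3·row1 → [0,0,3,-2]
  row3 -= 1·row1 → [0,0,6,-3]
  row3 -= 2·row2 → [0,0,0,1]

L=[[1,0,0,0],[0,1,0,0],[0,3,1,0],[3,1,2,1]] U=[[1,0,3,-3],[0,-2,-3,-2],[0,0,3,-2],[0,0,0,1]]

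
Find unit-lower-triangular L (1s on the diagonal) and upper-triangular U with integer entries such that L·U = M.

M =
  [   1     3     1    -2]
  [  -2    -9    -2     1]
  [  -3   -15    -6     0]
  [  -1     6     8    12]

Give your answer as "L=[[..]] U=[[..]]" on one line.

L=[[1,0,0,0],[-2,1,0,0],[-3,2,1,0],[-1,-3,-3,1]] U=[[1,3,1,-2],[0,-3,0,-3],[0,0,-3,0],[0,0,0,1]]

  row1 -= -2·row0 → [0,-3,0,-3]
  row2 -= -3·row0 → [0,-6,-3,-6]
  row3 -= -1·row0 → [0,9,9,10]
  row2 -= 2·row1 → [0,0,-3,0]
  row3 -= -3·row1 → [0,0,9,1]
  row3 -= -3·row2 → [0,0,0,1]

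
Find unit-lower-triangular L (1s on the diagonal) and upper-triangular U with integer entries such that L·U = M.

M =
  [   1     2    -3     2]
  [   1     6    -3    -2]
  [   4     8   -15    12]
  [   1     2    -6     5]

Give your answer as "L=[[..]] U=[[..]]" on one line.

L=[[1,0,0,0],[1,1,0,0],[4,0,1,0],[1,0,1,1]] U=[[1,2,-3,2],[0,4,0,-4],[0,0,-3,4],[0,0,0,-1]]

  row1 -= 1·row0 → [0,4,0,-4]
  row2 -= 4·row0 → [0,0,-3,4]
  row3 -= 1·row0 → [0,0,-3,3]
  row2 -= 0·row1 → [0,0,-3,4]
  row3 -= 0·row1 → [0,0,-3,3]
  row3 -= 1·row2 → [0,0,0,-1]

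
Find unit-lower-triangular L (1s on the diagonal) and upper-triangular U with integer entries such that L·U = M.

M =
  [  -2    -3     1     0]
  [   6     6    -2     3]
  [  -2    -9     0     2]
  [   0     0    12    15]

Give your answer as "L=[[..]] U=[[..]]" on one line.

L=[[1,0,0,0],[-3,1,0,0],[1,2,1,0],[0,0,-4,1]] U=[[-2,-3,1,0],[0,-3,1,3],[0,0,-3,-4],[0,0,0,-1]]

  R1 -= -3·R0 → [0,-3,1,3]
  R2 -= 1·R0 → [0,-6,-1,2]
  R3 -= 0·R0 → [0,0,12,15]
  R2 -= 2·R1 → [0,0,-3,-4]
  R3 -= 0·R1 → [0,0,12,15]
  R3 -= -4·R2 → [0,0,0,-1]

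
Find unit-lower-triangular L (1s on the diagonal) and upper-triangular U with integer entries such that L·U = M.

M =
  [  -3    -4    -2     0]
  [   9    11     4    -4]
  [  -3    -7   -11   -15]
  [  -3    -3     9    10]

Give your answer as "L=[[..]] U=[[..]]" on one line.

L=[[1,0,0,0],[-3,1,0,0],[1,3,1,0],[1,-1,-3,1]] U=[[-3,-4,-2,0],[0,-1,-2,-4],[0,0,-3,-3],[0,0,0,-3]]

  r1 -= -3·r0 → [0,-1,-2,-4]
  r2 -= 1·r0 → [0,-3,-9,-15]
  r3 -= 1·r0 → [0,1,11,10]
  r2 -= 3·r1 → [0,0,-3,-3]
  r3 -= -1·r1 → [0,0,9,6]
  r3 -= -3·r2 → [0,0,0,-3]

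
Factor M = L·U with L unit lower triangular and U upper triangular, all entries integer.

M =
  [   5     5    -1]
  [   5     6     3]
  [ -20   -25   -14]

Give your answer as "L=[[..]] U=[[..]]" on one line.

L=[[1,0,0],[1,1,0],[-4,-5,1]] U=[[5,5,-1],[0,1,4],[0,0,2]]

  r1 -= 1·r0 → [0,1,4]
  r2 -= -4·r0 → [0,-5,-18]
  r2 -= -5·r1 → [0,0,2]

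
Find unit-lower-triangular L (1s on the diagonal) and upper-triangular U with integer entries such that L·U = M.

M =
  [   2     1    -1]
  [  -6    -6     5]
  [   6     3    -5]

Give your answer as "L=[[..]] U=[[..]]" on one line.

  R1 -= -3·R0 → [0,-3,2]
  R2 -= 3·R0 → [0,0,-2]
  R2 -= 0·R1 → [0,0,-2]

L=[[1,0,0],[-3,1,0],[3,0,1]] U=[[2,1,-1],[0,-3,2],[0,0,-2]]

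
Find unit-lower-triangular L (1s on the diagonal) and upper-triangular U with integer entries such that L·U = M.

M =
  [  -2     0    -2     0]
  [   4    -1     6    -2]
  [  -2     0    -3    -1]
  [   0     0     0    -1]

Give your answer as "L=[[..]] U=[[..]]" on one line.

  row1 -= -2·row0 → [0,-1,2,-2]
  row2 -= 1·row0 → [0,0,-1,-1]
  row3 -= 0·row0 → [0,0,0,-1]
  row2 -= 0·row1 → [0,0,-1,-1]
  row3 -= 0·row1 → [0,0,0,-1]
  row3 -= 0·row2 → [0,0,0,-1]

L=[[1,0,0,0],[-2,1,0,0],[1,0,1,0],[0,0,0,1]] U=[[-2,0,-2,0],[0,-1,2,-2],[0,0,-1,-1],[0,0,0,-1]]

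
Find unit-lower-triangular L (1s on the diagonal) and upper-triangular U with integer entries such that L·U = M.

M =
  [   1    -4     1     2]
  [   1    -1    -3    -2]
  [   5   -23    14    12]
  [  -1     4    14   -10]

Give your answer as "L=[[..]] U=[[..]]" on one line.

L=[[1,0,0,0],[1,1,0,0],[5,-1,1,0],[-1,0,3,1]] U=[[1,-4,1,2],[0,3,-4,-4],[0,0,5,-2],[0,0,0,-2]]

  row1 -= 1·row0 → [0,3,-4,-4]
  row2 -= 5·row0 → [0,-3,9,2]
  row3 -= -1·row0 → [0,0,15,-8]
  row2 -= -1·row1 → [0,0,5,-2]
  row3 -= 0·row1 → [0,0,15,-8]
  row3 -= 3·row2 → [0,0,0,-2]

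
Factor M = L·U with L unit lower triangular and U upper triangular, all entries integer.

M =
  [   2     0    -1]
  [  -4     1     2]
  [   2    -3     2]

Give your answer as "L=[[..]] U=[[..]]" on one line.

  row1 -= -2·row0 → [0,1,0]
  row2 -= 1·row0 → [0,-3,3]
  row2 -= -3·row1 → [0,0,3]

L=[[1,0,0],[-2,1,0],[1,-3,1]] U=[[2,0,-1],[0,1,0],[0,0,3]]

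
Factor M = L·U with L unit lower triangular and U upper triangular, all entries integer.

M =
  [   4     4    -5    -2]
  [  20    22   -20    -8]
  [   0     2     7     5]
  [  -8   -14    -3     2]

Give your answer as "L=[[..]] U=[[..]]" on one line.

  R1 -= 5·R0 → [0,2,5,2]
  R2 -= 0·R0 → [0,2,7,5]
  R3 -= -2·R0 → [0,-6,-13,-2]
  R2 -= 1·R1 → [0,0,2,3]
  R3 -= -3·R1 → [0,0,2,4]
  R3 -= 1·R2 → [0,0,0,1]

L=[[1,0,0,0],[5,1,0,0],[0,1,1,0],[-2,-3,1,1]] U=[[4,4,-5,-2],[0,2,5,2],[0,0,2,3],[0,0,0,1]]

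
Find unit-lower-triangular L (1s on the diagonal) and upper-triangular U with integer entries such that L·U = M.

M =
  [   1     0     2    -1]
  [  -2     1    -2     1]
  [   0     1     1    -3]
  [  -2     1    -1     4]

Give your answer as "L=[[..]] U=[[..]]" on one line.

L=[[1,0,0,0],[-2,1,0,0],[0,1,1,0],[-2,1,-1,1]] U=[[1,0,2,-1],[0,1,2,-1],[0,0,-1,-2],[0,0,0,1]]

  r1 -= -2·r0 → [0,1,2,-1]
  r2 -= 0·r0 → [0,1,1,-3]
  r3 -= -2·r0 → [0,1,3,2]
  r2 -= 1·r1 → [0,0,-1,-2]
  r3 -= 1·r1 → [0,0,1,3]
  r3 -= -1·r2 → [0,0,0,1]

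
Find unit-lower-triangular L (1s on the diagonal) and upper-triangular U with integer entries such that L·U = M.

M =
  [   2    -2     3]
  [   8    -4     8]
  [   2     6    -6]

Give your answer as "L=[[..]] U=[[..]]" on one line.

L=[[1,0,0],[4,1,0],[1,2,1]] U=[[2,-2,3],[0,4,-4],[0,0,-1]]

  row1 -= 4·row0 → [0,4,-4]
  row2 -= 1·row0 → [0,8,-9]
  row2 -= 2·row1 → [0,0,-1]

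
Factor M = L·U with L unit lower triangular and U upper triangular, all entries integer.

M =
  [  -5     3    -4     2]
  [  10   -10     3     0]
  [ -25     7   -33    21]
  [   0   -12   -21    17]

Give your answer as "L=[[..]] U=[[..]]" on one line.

  R1 -= -2·R0 → [0,-4,-5,4]
  R2 -= 5·R0 → [0,-8,-13,11]
  R3 -= 0·R0 → [0,-12,-21,17]
  R2 -= 2·R1 → [0,0,-3,3]
  R3 -= 3·R1 → [0,0,-6,5]
  R3 -= 2·R2 → [0,0,0,-1]

L=[[1,0,0,0],[-2,1,0,0],[5,2,1,0],[0,3,2,1]] U=[[-5,3,-4,2],[0,-4,-5,4],[0,0,-3,3],[0,0,0,-1]]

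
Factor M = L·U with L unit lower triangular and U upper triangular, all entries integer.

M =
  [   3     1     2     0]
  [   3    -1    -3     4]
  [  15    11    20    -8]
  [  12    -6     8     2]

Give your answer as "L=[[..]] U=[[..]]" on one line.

L=[[1,0,0,0],[1,1,0,0],[5,-3,1,0],[4,5,-5,1]] U=[[3,1,2,0],[0,-2,-5,4],[0,0,-5,4],[0,0,0,2]]

  r1 -= 1·r0 → [0,-2,-5,4]
  r2 -= 5·r0 → [0,6,10,-8]
  r3 -= 4·r0 → [0,-10,0,2]
  r2 -= -3·r1 → [0,0,-5,4]
  r3 -= 5·r1 → [0,0,25,-18]
  r3 -= -5·r2 → [0,0,0,2]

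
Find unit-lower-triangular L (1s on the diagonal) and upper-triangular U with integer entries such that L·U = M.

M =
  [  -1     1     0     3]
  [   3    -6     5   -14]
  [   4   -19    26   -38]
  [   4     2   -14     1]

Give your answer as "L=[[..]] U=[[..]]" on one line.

L=[[1,0,0,0],[-3,1,0,0],[-4,5,1,0],[-4,-2,-4,1]] U=[[-1,1,0,3],[0,-3,5,-5],[0,0,1,-1],[0,0,0,-1]]

  r1 -= -3·r0 → [0,-3,5,-5]
  r2 -= -4·r0 → [0,-15,26,-26]
  r3 -= -4·r0 → [0,6,-14,13]
  r2 -= 5·r1 → [0,0,1,-1]
  r3 -= -2·r1 → [0,0,-4,3]
  r3 -= -4·r2 → [0,0,0,-1]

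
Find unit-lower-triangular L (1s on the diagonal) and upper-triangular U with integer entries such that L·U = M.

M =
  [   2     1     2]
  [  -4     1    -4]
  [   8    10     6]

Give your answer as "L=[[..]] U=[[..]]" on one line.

L=[[1,0,0],[-2,1,0],[4,2,1]] U=[[2,1,2],[0,3,0],[0,0,-2]]

  row1 -= -2·row0 → [0,3,0]
  row2 -= 4·row0 → [0,6,-2]
  row2 -= 2·row1 → [0,0,-2]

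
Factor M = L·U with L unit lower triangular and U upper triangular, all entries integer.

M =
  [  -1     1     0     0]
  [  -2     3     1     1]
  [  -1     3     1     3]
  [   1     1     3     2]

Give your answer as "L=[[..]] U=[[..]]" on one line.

  row1 -= 2·row0 → [0,1,1,1]
  row2 -= 1·row0 → [0,2,1,3]
  row3 -= -1·row0 → [0,2,3,2]
  row2 -= 2·row1 → [0,0,-1,1]
  row3 -= 2·row1 → [0,0,1,0]
  row3 -= -1·row2 → [0,0,0,1]

L=[[1,0,0,0],[2,1,0,0],[1,2,1,0],[-1,2,-1,1]] U=[[-1,1,0,0],[0,1,1,1],[0,0,-1,1],[0,0,0,1]]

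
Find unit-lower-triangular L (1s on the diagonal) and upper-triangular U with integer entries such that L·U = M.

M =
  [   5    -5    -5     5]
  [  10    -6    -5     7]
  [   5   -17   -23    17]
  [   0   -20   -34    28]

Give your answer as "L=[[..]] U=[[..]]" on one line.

  r1 -= 2·r0 → [0,4,5,-3]
  r2 -= 1·r0 → [0,-12,-18,12]
  r3 -= 0·r0 → [0,-20,-34,28]
  r2 -= -3·r1 → [0,0,-3,3]
  r3 -= -5·r1 → [0,0,-9,13]
  r3 -= 3·r2 → [0,0,0,4]

L=[[1,0,0,0],[2,1,0,0],[1,-3,1,0],[0,-5,3,1]] U=[[5,-5,-5,5],[0,4,5,-3],[0,0,-3,3],[0,0,0,4]]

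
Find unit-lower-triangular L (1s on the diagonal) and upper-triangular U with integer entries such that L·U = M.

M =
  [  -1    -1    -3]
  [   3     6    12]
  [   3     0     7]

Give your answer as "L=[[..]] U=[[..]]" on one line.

  r1 -= -3·r0 → [0,3,3]
  r2 -= -3·r0 → [0,-3,-2]
  r2 -= -1·r1 → [0,0,1]

L=[[1,0,0],[-3,1,0],[-3,-1,1]] U=[[-1,-1,-3],[0,3,3],[0,0,1]]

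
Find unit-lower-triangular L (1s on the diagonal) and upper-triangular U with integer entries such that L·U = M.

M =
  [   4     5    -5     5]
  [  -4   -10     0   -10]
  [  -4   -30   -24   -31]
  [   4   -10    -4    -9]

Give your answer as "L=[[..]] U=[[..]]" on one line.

  R1 -= -1·R0 → [0,-5,-5,-5]
  R2 -= -1·R0 → [0,-25,-29,-26]
  R3 -= 1·R0 → [0,-15,1,-14]
  R2 -= 5·R1 → [0,0,-4,-1]
  R3 -= 3·R1 → [0,0,16,1]
  R3 -= -4·R2 → [0,0,0,-3]

L=[[1,0,0,0],[-1,1,0,0],[-1,5,1,0],[1,3,-4,1]] U=[[4,5,-5,5],[0,-5,-5,-5],[0,0,-4,-1],[0,0,0,-3]]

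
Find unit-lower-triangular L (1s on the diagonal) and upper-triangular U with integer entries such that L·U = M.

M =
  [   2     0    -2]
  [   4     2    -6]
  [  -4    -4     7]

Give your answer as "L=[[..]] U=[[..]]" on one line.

L=[[1,0,0],[2,1,0],[-2,-2,1]] U=[[2,0,-2],[0,2,-2],[0,0,-1]]

  R1 -= 2·R0 → [0,2,-2]
  R2 -= -2·R0 → [0,-4,3]
  R2 -= -2·R1 → [0,0,-1]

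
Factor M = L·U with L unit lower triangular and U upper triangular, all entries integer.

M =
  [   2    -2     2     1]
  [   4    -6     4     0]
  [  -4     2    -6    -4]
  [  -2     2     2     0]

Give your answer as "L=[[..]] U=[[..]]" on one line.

  r1 -= 2·r0 → [0,-2,0,-2]
  r2 -= -2·r0 → [0,-2,-2,-2]
  r3 -= -1·r0 → [0,0,4,1]
  r2 -= 1·r1 → [0,0,-2,0]
  r3 -= 0·r1 → [0,0,4,1]
  r3 -= -2·r2 → [0,0,0,1]

L=[[1,0,0,0],[2,1,0,0],[-2,1,1,0],[-1,0,-2,1]] U=[[2,-2,2,1],[0,-2,0,-2],[0,0,-2,0],[0,0,0,1]]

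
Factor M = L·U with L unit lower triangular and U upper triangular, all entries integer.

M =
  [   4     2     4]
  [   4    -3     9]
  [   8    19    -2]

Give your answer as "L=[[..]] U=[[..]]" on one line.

  row1 -= 1·row0 → [0,-5,5]
  row2 -= 2·row0 → [0,15,-10]
  row2 -= -3·row1 → [0,0,5]

L=[[1,0,0],[1,1,0],[2,-3,1]] U=[[4,2,4],[0,-5,5],[0,0,5]]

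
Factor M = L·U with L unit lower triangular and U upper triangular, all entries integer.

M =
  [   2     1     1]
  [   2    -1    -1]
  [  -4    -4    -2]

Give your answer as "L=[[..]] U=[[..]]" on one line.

L=[[1,0,0],[1,1,0],[-2,1,1]] U=[[2,1,1],[0,-2,-2],[0,0,2]]

  row1 -= 1·row0 → [0,-2,-2]
  row2 -= -2·row0 → [0,-2,0]
  row2 -= 1·row1 → [0,0,2]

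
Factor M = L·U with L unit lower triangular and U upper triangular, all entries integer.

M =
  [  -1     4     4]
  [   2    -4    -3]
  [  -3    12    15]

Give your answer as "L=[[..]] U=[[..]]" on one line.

  row1 -= -2·row0 → [0,4,5]
  row2 -= 3·row0 → [0,0,3]
  row2 -= 0·row1 → [0,0,3]

L=[[1,0,0],[-2,1,0],[3,0,1]] U=[[-1,4,4],[0,4,5],[0,0,3]]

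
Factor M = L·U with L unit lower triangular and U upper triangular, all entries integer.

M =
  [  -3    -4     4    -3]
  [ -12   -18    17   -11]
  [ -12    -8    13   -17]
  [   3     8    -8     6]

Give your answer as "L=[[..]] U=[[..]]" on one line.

  r1 -= 4·r0 → [0,-2,1,1]
  r2 -= 4·r0 → [0,8,-3,-5]
  r3 -= -1·r0 → [0,4,-4,3]
  r2 -= -4·r1 → [0,0,1,-1]
  r3 -= -2·r1 → [0,0,-2,5]
  r3 -= -2·r2 → [0,0,0,3]

L=[[1,0,0,0],[4,1,0,0],[4,-4,1,0],[-1,-2,-2,1]] U=[[-3,-4,4,-3],[0,-2,1,1],[0,0,1,-1],[0,0,0,3]]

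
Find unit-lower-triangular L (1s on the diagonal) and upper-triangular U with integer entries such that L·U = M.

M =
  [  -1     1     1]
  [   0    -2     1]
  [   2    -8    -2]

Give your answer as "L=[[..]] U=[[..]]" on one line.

  row1 -= 0·row0 → [0,-2,1]
  row2 -= -2·row0 → [0,-6,0]
  row2 -= 3·row1 → [0,0,-3]

L=[[1,0,0],[0,1,0],[-2,3,1]] U=[[-1,1,1],[0,-2,1],[0,0,-3]]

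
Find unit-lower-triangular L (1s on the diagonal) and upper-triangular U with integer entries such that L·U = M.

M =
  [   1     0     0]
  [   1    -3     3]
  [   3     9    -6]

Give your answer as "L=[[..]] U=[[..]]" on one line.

L=[[1,0,0],[1,1,0],[3,-3,1]] U=[[1,0,0],[0,-3,3],[0,0,3]]

  row1 -= 1·row0 → [0,-3,3]
  row2 -= 3·row0 → [0,9,-6]
  row2 -= -3·row1 → [0,0,3]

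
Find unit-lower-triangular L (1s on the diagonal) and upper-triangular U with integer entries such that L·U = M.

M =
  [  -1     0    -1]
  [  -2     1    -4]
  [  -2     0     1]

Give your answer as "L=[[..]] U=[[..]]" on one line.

L=[[1,0,0],[2,1,0],[2,0,1]] U=[[-1,0,-1],[0,1,-2],[0,0,3]]

  r1 -= 2·r0 → [0,1,-2]
  r2 -= 2·r0 → [0,0,3]
  r2 -= 0·r1 → [0,0,3]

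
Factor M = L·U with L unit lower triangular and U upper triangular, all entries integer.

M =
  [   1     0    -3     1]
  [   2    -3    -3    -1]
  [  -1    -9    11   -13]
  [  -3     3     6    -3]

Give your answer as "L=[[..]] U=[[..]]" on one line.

  r1 -= 2·r0 → [0,-3,3,-3]
  r2 -= -1·r0 → [0,-9,8,-12]
  r3 -= -3·r0 → [0,3,-3,0]
  r2 -= 3·r1 → [0,0,-1,-3]
  r3 -= -1·r1 → [0,0,0,-3]
  r3 -= 0·r2 → [0,0,0,-3]

L=[[1,0,0,0],[2,1,0,0],[-1,3,1,0],[-3,-1,0,1]] U=[[1,0,-3,1],[0,-3,3,-3],[0,0,-1,-3],[0,0,0,-3]]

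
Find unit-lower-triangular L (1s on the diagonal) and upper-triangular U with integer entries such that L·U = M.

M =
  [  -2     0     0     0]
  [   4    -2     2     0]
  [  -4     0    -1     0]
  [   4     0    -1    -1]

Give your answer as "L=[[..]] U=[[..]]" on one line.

L=[[1,0,0,0],[-2,1,0,0],[2,0,1,0],[-2,0,1,1]] U=[[-2,0,0,0],[0,-2,2,0],[0,0,-1,0],[0,0,0,-1]]

  row1 -= -2·row0 → [0,-2,2,0]
  row2 -= 2·row0 → [0,0,-1,0]
  row3 -= -2·row0 → [0,0,-1,-1]
  row2 -= 0·row1 → [0,0,-1,0]
  row3 -= 0·row1 → [0,0,-1,-1]
  row3 -= 1·row2 → [0,0,0,-1]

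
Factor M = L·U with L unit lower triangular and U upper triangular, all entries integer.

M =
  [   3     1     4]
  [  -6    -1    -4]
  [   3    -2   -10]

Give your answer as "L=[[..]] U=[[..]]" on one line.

  r1 -= -2·r0 → [0,1,4]
  r2 -= 1·r0 → [0,-3,-14]
  r2 -= -3·r1 → [0,0,-2]

L=[[1,0,0],[-2,1,0],[1,-3,1]] U=[[3,1,4],[0,1,4],[0,0,-2]]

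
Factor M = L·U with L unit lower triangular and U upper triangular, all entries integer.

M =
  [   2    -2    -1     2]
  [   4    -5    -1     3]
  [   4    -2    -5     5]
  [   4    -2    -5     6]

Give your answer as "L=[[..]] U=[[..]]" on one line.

  row1 -= 2·row0 → [0,-1,1,-1]
  row2 -= 2·row0 → [0,2,-3,1]
  row3 -= 2·row0 → [0,2,-3,2]
  row2 -= -2·row1 → [0,0,-1,-1]
  row3 -= -2·row1 → [0,0,-1,0]
  row3 -= 1·row2 → [0,0,0,1]

L=[[1,0,0,0],[2,1,0,0],[2,-2,1,0],[2,-2,1,1]] U=[[2,-2,-1,2],[0,-1,1,-1],[0,0,-1,-1],[0,0,0,1]]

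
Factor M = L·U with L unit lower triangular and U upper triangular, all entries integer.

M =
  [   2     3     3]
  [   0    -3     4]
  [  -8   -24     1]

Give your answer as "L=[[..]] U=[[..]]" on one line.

  r1 -= 0·r0 → [0,-3,4]
  r2 -= -4·r0 → [0,-12,13]
  r2 -= 4·r1 → [0,0,-3]

L=[[1,0,0],[0,1,0],[-4,4,1]] U=[[2,3,3],[0,-3,4],[0,0,-3]]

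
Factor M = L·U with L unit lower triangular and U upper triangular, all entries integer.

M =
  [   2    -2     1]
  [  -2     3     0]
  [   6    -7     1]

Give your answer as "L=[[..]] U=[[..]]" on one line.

  R1 -= -1·R0 → [0,1,1]
  R2 -= 3·R0 → [0,-1,-2]
  R2 -= -1·R1 → [0,0,-1]

L=[[1,0,0],[-1,1,0],[3,-1,1]] U=[[2,-2,1],[0,1,1],[0,0,-1]]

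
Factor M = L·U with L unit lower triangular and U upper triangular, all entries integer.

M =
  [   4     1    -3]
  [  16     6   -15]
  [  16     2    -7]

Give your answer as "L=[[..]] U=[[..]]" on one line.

L=[[1,0,0],[4,1,0],[4,-1,1]] U=[[4,1,-3],[0,2,-3],[0,0,2]]

  R1 -= 4·R0 → [0,2,-3]
  R2 -= 4·R0 → [0,-2,5]
  R2 -= -1·R1 → [0,0,2]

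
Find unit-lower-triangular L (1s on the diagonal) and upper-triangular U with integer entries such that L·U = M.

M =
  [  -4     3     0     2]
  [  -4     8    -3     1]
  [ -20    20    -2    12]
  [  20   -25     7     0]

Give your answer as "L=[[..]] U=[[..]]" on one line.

  row1 -= 1·row0 → [0,5,-3,-1]
  row2 -= 5·row0 → [0,5,-2,2]
  row3 -= -5·row0 → [0,-10,7,10]
  row2 -= 1·row1 → [0,0,1,3]
  row3 -= -2·row1 → [0,0,1,8]
  row3 -= 1·row2 → [0,0,0,5]

L=[[1,0,0,0],[1,1,0,0],[5,1,1,0],[-5,-2,1,1]] U=[[-4,3,0,2],[0,5,-3,-1],[0,0,1,3],[0,0,0,5]]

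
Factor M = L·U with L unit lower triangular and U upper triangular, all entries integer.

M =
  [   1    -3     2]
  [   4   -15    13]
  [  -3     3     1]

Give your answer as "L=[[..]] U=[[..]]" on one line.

  r1 -= 4·r0 → [0,-3,5]
  r2 -= -3·r0 → [0,-6,7]
  r2 -= 2·r1 → [0,0,-3]

L=[[1,0,0],[4,1,0],[-3,2,1]] U=[[1,-3,2],[0,-3,5],[0,0,-3]]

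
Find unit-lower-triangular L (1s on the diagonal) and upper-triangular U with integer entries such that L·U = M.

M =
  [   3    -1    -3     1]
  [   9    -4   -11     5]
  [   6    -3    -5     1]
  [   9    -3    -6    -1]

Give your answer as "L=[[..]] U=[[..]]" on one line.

L=[[1,0,0,0],[3,1,0,0],[2,1,1,0],[3,0,1,1]] U=[[3,-1,-3,1],[0,-1,-2,2],[0,0,3,-3],[0,0,0,-1]]

  r1 -= 3·r0 → [0,-1,-2,2]
  r2 -= 2·r0 → [0,-1,1,-1]
  r3 -= 3·r0 → [0,0,3,-4]
  r2 -= 1·r1 → [0,0,3,-3]
  r3 -= 0·r1 → [0,0,3,-4]
  r3 -= 1·r2 → [0,0,0,-1]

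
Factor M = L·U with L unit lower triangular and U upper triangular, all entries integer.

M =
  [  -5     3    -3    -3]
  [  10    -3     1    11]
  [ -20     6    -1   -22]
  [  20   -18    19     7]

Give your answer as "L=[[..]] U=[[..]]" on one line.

  row1 -= -2·row0 → [0,3,-5,5]
  row2 -= 4·row0 → [0,-6,11,-10]
  row3 -= -4·row0 → [0,-6,7,-5]
  row2 -= -2·row1 → [0,0,1,0]
  row3 -= -2·row1 → [0,0,-3,5]
  row3 -= -3·row2 → [0,0,0,5]

L=[[1,0,0,0],[-2,1,0,0],[4,-2,1,0],[-4,-2,-3,1]] U=[[-5,3,-3,-3],[0,3,-5,5],[0,0,1,0],[0,0,0,5]]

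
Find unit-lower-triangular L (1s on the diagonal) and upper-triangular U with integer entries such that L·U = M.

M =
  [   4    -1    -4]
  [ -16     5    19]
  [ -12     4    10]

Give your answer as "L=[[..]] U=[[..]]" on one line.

  row1 -= -4·row0 → [0,1,3]
  row2 -= -3·row0 → [0,1,-2]
  row2 -= 1·row1 → [0,0,-5]

L=[[1,0,0],[-4,1,0],[-3,1,1]] U=[[4,-1,-4],[0,1,3],[0,0,-5]]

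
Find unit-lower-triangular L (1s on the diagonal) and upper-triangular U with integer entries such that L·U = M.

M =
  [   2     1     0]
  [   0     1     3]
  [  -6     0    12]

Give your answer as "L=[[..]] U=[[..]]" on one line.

L=[[1,0,0],[0,1,0],[-3,3,1]] U=[[2,1,0],[0,1,3],[0,0,3]]

  r1 -= 0·r0 → [0,1,3]
  r2 -= -3·r0 → [0,3,12]
  r2 -= 3·r1 → [0,0,3]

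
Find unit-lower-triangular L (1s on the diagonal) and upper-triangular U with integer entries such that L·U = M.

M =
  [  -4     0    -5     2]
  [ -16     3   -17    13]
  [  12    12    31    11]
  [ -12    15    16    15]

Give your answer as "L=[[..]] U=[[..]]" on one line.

  R1 -= 4·R0 → [0,3,3,5]
  R2 -= -3·R0 → [0,12,16,17]
  R3 -= 3·R0 → [0,15,31,9]
  R2 -= 4·R1 → [0,0,4,-3]
  R3 -= 5·R1 → [0,0,16,-16]
  R3 -= 4·R2 → [0,0,0,-4]

L=[[1,0,0,0],[4,1,0,0],[-3,4,1,0],[3,5,4,1]] U=[[-4,0,-5,2],[0,3,3,5],[0,0,4,-3],[0,0,0,-4]]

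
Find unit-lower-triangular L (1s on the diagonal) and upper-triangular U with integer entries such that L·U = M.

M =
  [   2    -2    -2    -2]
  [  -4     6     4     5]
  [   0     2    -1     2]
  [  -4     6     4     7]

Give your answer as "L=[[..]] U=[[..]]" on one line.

  r1 -= -2·r0 → [0,2,0,1]
  r2 -= 0·r0 → [0,2,-1,2]
  r3 -= -2·r0 → [0,2,0,3]
  r2 -= 1·r1 → [0,0,-1,1]
  r3 -= 1·r1 → [0,0,0,2]
  r3 -= 0·r2 → [0,0,0,2]

L=[[1,0,0,0],[-2,1,0,0],[0,1,1,0],[-2,1,0,1]] U=[[2,-2,-2,-2],[0,2,0,1],[0,0,-1,1],[0,0,0,2]]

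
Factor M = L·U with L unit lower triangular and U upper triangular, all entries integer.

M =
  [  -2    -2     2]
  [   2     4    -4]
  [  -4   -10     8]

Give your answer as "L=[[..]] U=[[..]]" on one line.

  row1 -= -1·row0 → [0,2,-2]
  row2 -= 2·row0 → [0,-6,4]
  row2 -= -3·row1 → [0,0,-2]

L=[[1,0,0],[-1,1,0],[2,-3,1]] U=[[-2,-2,2],[0,2,-2],[0,0,-2]]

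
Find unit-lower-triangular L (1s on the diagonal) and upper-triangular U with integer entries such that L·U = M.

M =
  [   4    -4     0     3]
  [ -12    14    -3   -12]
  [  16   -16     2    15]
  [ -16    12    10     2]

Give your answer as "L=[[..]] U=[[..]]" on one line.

L=[[1,0,0,0],[-3,1,0,0],[4,0,1,0],[-4,-2,2,1]] U=[[4,-4,0,3],[0,2,-3,-3],[0,0,2,3],[0,0,0,2]]

  row1 -= -3·row0 → [0,2,-3,-3]
  row2 -= 4·row0 → [0,0,2,3]
  row3 -= -4·row0 → [0,-4,10,14]
  row2 -= 0·row1 → [0,0,2,3]
  row3 -= -2·row1 → [0,0,4,8]
  row3 -= 2·row2 → [0,0,0,2]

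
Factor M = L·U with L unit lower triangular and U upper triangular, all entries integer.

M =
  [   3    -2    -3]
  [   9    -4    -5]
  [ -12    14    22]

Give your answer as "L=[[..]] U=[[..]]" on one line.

  r1 -= 3·r0 → [0,2,4]
  r2 -= -4·r0 → [0,6,10]
  r2 -= 3·r1 → [0,0,-2]

L=[[1,0,0],[3,1,0],[-4,3,1]] U=[[3,-2,-3],[0,2,4],[0,0,-2]]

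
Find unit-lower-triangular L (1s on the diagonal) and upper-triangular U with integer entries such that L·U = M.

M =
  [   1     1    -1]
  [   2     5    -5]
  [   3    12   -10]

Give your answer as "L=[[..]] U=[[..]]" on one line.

L=[[1,0,0],[2,1,0],[3,3,1]] U=[[1,1,-1],[0,3,-3],[0,0,2]]

  r1 -= 2·r0 → [0,3,-3]
  r2 -= 3·r0 → [0,9,-7]
  r2 -= 3·r1 → [0,0,2]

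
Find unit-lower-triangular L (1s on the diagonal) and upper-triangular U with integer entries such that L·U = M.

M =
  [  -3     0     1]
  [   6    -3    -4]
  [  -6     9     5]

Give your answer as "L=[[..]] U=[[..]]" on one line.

L=[[1,0,0],[-2,1,0],[2,-3,1]] U=[[-3,0,1],[0,-3,-2],[0,0,-3]]

  r1 -= -2·r0 → [0,-3,-2]
  r2 -= 2·r0 → [0,9,3]
  r2 -= -3·r1 → [0,0,-3]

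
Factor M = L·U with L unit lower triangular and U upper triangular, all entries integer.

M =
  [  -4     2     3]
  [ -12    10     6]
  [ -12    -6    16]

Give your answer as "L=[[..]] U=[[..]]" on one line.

  R1 -= 3·R0 → [0,4,-3]
  R2 -= 3·R0 → [0,-12,7]
  R2 -= -3·R1 → [0,0,-2]

L=[[1,0,0],[3,1,0],[3,-3,1]] U=[[-4,2,3],[0,4,-3],[0,0,-2]]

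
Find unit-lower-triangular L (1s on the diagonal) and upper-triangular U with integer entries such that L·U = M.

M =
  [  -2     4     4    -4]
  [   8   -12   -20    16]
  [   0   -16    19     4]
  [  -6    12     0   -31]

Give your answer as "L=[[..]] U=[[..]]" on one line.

  R1 -= -4·R0 → [0,4,-4,0]
  R2 -= 0·R0 → [0,-16,19,4]
  R3 -= 3·R0 → [0,0,-12,-19]
  R2 -= -4·R1 → [0,0,3,4]
  R3 -= 0·R1 → [0,0,-12,-19]
  R3 -= -4·R2 → [0,0,0,-3]

L=[[1,0,0,0],[-4,1,0,0],[0,-4,1,0],[3,0,-4,1]] U=[[-2,4,4,-4],[0,4,-4,0],[0,0,3,4],[0,0,0,-3]]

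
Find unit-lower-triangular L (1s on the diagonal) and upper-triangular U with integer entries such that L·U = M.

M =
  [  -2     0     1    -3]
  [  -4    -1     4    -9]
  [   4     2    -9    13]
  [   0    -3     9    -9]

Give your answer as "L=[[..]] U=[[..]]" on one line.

L=[[1,0,0,0],[2,1,0,0],[-2,-2,1,0],[0,3,-1,1]] U=[[-2,0,1,-3],[0,-1,2,-3],[0,0,-3,1],[0,0,0,1]]

  r1 -= 2·r0 → [0,-1,2,-3]
  r2 -= -2·r0 → [0,2,-7,7]
  r3 -= 0·r0 → [0,-3,9,-9]
  r2 -= -2·r1 → [0,0,-3,1]
  r3 -= 3·r1 → [0,0,3,0]
  r3 -= -1·r2 → [0,0,0,1]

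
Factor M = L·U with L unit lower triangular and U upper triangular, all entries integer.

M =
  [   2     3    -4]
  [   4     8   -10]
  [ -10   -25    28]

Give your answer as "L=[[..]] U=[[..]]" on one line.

L=[[1,0,0],[2,1,0],[-5,-5,1]] U=[[2,3,-4],[0,2,-2],[0,0,-2]]

  r1 -= 2·r0 → [0,2,-2]
  r2 -= -5·r0 → [0,-10,8]
  r2 -= -5·r1 → [0,0,-2]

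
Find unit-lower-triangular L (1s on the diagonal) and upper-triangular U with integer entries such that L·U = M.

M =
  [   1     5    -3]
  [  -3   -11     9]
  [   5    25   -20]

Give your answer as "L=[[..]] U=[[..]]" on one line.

L=[[1,0,0],[-3,1,0],[5,0,1]] U=[[1,5,-3],[0,4,0],[0,0,-5]]

  r1 -= -3·r0 → [0,4,0]
  r2 -= 5·r0 → [0,0,-5]
  r2 -= 0·r1 → [0,0,-5]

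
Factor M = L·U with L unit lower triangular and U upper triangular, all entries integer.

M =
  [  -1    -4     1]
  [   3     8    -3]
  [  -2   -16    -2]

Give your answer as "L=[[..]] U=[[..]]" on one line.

L=[[1,0,0],[-3,1,0],[2,2,1]] U=[[-1,-4,1],[0,-4,0],[0,0,-4]]

  row1 -= -3·row0 → [0,-4,0]
  row2 -= 2·row0 → [0,-8,-4]
  row2 -= 2·row1 → [0,0,-4]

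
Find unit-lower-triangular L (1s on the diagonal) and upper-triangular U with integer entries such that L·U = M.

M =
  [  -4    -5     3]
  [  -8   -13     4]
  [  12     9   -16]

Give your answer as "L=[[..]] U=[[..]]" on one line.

  row1 -= 2·row0 → [0,-3,-2]
  row2 -= -3·row0 → [0,-6,-7]
  row2 -= 2·row1 → [0,0,-3]

L=[[1,0,0],[2,1,0],[-3,2,1]] U=[[-4,-5,3],[0,-3,-2],[0,0,-3]]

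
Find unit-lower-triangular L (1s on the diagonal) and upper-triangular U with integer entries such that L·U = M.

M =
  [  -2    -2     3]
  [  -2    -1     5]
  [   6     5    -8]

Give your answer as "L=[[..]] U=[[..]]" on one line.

  row1 -= 1·row0 → [0,1,2]
  row2 -= -3·row0 → [0,-1,1]
  row2 -= -1·row1 → [0,0,3]

L=[[1,0,0],[1,1,0],[-3,-1,1]] U=[[-2,-2,3],[0,1,2],[0,0,3]]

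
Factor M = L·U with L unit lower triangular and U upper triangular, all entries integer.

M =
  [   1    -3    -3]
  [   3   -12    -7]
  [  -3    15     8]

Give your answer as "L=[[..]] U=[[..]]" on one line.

L=[[1,0,0],[3,1,0],[-3,-2,1]] U=[[1,-3,-3],[0,-3,2],[0,0,3]]

  R1 -= 3·R0 → [0,-3,2]
  R2 -= -3·R0 → [0,6,-1]
  R2 -= -2·R1 → [0,0,3]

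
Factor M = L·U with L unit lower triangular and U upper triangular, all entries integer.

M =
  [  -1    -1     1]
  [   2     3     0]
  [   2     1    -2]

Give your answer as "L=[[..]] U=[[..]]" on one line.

L=[[1,0,0],[-2,1,0],[-2,-1,1]] U=[[-1,-1,1],[0,1,2],[0,0,2]]

  R1 -= -2·R0 → [0,1,2]
  R2 -= -2·R0 → [0,-1,0]
  R2 -= -1·R1 → [0,0,2]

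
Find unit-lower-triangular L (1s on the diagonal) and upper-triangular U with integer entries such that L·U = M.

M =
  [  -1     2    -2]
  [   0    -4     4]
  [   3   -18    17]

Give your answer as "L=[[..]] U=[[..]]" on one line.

  row1 -= 0·row0 → [0,-4,4]
  row2 -= -3·row0 → [0,-12,11]
  row2 -= 3·row1 → [0,0,-1]

L=[[1,0,0],[0,1,0],[-3,3,1]] U=[[-1,2,-2],[0,-4,4],[0,0,-1]]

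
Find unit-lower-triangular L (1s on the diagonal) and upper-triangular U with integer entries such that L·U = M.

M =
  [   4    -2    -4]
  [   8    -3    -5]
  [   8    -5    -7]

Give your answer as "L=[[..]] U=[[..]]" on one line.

L=[[1,0,0],[2,1,0],[2,-1,1]] U=[[4,-2,-4],[0,1,3],[0,0,4]]

  R1 -= 2·R0 → [0,1,3]
  R2 -= 2·R0 → [0,-1,1]
  R2 -= -1·R1 → [0,0,4]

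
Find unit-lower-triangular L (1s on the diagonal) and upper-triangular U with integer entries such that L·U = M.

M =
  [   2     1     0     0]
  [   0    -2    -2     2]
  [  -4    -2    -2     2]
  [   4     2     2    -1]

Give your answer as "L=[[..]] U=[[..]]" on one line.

  row1 -= 0·row0 → [0,-2,-2,2]
  row2 -= -2·row0 → [0,0,-2,2]
  row3 -= 2·row0 → [0,0,2,-1]
  row2 -= 0·row1 → [0,0,-2,2]
  row3 -= 0·row1 → [0,0,2,-1]
  row3 -= -1·row2 → [0,0,0,1]

L=[[1,0,0,0],[0,1,0,0],[-2,0,1,0],[2,0,-1,1]] U=[[2,1,0,0],[0,-2,-2,2],[0,0,-2,2],[0,0,0,1]]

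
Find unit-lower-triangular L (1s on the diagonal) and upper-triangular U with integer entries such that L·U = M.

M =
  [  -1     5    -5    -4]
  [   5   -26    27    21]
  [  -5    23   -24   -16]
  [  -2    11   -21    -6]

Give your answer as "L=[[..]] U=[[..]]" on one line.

  R1 -= -5·R0 → [0,-1,2,1]
  R2 -= 5·R0 → [0,-2,1,4]
  R3 -= 2·R0 → [0,1,-11,2]
  R2 -= 2·R1 → [0,0,-3,2]
  R3 -= -1·R1 → [0,0,-9,3]
  R3 -= 3·R2 → [0,0,0,-3]

L=[[1,0,0,0],[-5,1,0,0],[5,2,1,0],[2,-1,3,1]] U=[[-1,5,-5,-4],[0,-1,2,1],[0,0,-3,2],[0,0,0,-3]]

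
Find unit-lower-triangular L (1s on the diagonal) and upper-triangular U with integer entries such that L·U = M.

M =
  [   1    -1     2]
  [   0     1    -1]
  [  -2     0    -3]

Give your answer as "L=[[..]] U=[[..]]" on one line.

  row1 -= 0·row0 → [0,1,-1]
  row2 -= -2·row0 → [0,-2,1]
  row2 -= -2·row1 → [0,0,-1]

L=[[1,0,0],[0,1,0],[-2,-2,1]] U=[[1,-1,2],[0,1,-1],[0,0,-1]]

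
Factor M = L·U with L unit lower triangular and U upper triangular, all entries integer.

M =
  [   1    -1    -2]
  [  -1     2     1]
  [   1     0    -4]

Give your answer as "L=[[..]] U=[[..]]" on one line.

  row1 -= -1·row0 → [0,1,-1]
  row2 -= 1·row0 → [0,1,-2]
  row2 -= 1·row1 → [0,0,-1]

L=[[1,0,0],[-1,1,0],[1,1,1]] U=[[1,-1,-2],[0,1,-1],[0,0,-1]]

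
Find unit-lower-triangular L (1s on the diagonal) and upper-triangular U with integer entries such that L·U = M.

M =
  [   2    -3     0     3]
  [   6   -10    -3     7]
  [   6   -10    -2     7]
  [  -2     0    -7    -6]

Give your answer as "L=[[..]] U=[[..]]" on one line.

L=[[1,0,0,0],[3,1,0,0],[3,1,1,0],[-1,3,2,1]] U=[[2,-3,0,3],[0,-1,-3,-2],[0,0,1,0],[0,0,0,3]]

  r1 -= 3·r0 → [0,-1,-3,-2]
  r2 -= 3·r0 → [0,-1,-2,-2]
  r3 -= -1·r0 → [0,-3,-7,-3]
  r2 -= 1·r1 → [0,0,1,0]
  r3 -= 3·r1 → [0,0,2,3]
  r3 -= 2·r2 → [0,0,0,3]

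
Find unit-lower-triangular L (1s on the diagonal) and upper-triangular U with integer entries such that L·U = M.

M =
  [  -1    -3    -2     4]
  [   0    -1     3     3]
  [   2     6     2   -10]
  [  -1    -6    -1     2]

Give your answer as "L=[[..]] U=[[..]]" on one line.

  row1 -= 0·row0 → [0,-1,3,3]
  row2 -= -2·row0 → [0,0,-2,-2]
  row3 -= 1·row0 → [0,-3,1,-2]
  row2 -= 0·row1 → [0,0,-2,-2]
  row3 -= 3·row1 → [0,0,-8,-11]
  row3 -= 4·row2 → [0,0,0,-3]

L=[[1,0,0,0],[0,1,0,0],[-2,0,1,0],[1,3,4,1]] U=[[-1,-3,-2,4],[0,-1,3,3],[0,0,-2,-2],[0,0,0,-3]]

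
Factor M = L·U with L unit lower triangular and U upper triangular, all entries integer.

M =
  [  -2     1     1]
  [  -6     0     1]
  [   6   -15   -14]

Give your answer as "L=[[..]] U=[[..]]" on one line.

  r1 -= 3·r0 → [0,-3,-2]
  r2 -= -3·r0 → [0,-12,-11]
  r2 -= 4·r1 → [0,0,-3]

L=[[1,0,0],[3,1,0],[-3,4,1]] U=[[-2,1,1],[0,-3,-2],[0,0,-3]]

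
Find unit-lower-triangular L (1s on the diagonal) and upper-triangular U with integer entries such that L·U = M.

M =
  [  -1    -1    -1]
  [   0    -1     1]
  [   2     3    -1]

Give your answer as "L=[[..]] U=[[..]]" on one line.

L=[[1,0,0],[0,1,0],[-2,-1,1]] U=[[-1,-1,-1],[0,-1,1],[0,0,-2]]

  r1 -= 0·r0 → [0,-1,1]
  r2 -= -2·r0 → [0,1,-3]
  r2 -= -1·r1 → [0,0,-2]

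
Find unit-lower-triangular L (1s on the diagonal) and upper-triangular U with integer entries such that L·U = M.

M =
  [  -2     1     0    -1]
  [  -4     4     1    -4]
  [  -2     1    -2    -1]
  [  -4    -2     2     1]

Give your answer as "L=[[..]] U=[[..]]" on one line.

  row1 -= 2·row0 → [0,2,1,-2]
  row2 -= 1·row0 → [0,0,-2,0]
  row3 -= 2·row0 → [0,-4,2,3]
  row2 -= 0·row1 → [0,0,-2,0]
  row3 -= -2·row1 → [0,0,4,-1]
  row3 -= -2·row2 → [0,0,0,-1]

L=[[1,0,0,0],[2,1,0,0],[1,0,1,0],[2,-2,-2,1]] U=[[-2,1,0,-1],[0,2,1,-2],[0,0,-2,0],[0,0,0,-1]]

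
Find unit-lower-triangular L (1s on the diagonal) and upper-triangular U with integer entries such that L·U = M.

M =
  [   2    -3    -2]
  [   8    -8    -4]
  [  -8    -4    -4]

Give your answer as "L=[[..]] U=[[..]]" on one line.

  R1 -= 4·R0 → [0,4,4]
  R2 -= -4·R0 → [0,-16,-12]
  R2 -= -4·R1 → [0,0,4]

L=[[1,0,0],[4,1,0],[-4,-4,1]] U=[[2,-3,-2],[0,4,4],[0,0,4]]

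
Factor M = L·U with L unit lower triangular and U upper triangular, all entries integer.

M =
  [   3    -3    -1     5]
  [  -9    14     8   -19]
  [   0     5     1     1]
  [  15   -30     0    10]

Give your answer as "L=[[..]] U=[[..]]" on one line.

L=[[1,0,0,0],[-3,1,0,0],[0,1,1,0],[5,-3,-5,1]] U=[[3,-3,-1,5],[0,5,5,-4],[0,0,-4,5],[0,0,0,-2]]

  row1 -= -3·row0 → [0,5,5,-4]
  row2 -= 0·row0 → [0,5,1,1]
  row3 -= 5·row0 → [0,-15,5,-15]
  row2 -= 1·row1 → [0,0,-4,5]
  row3 -= -3·row1 → [0,0,20,-27]
  row3 -= -5·row2 → [0,0,0,-2]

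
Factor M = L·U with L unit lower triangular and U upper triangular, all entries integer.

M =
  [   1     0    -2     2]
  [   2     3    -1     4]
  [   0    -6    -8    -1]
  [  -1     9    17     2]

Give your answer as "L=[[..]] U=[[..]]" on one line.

  R1 -= 2·R0 → [0,3,3,0]
  R2 -= 0·R0 → [0,-6,-8,-1]
  R3 -= -1·R0 → [0,9,15,4]
  R2 -= -2·R1 → [0,0,-2,-1]
  R3 -= 3·R1 → [0,0,6,4]
  R3 -= -3·R2 → [0,0,0,1]

L=[[1,0,0,0],[2,1,0,0],[0,-2,1,0],[-1,3,-3,1]] U=[[1,0,-2,2],[0,3,3,0],[0,0,-2,-1],[0,0,0,1]]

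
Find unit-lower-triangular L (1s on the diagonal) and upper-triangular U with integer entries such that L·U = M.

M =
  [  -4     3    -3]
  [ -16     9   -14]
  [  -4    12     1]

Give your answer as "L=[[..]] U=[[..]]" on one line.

L=[[1,0,0],[4,1,0],[1,-3,1]] U=[[-4,3,-3],[0,-3,-2],[0,0,-2]]

  row1 -= 4·row0 → [0,-3,-2]
  row2 -= 1·row0 → [0,9,4]
  row2 -= -3·row1 → [0,0,-2]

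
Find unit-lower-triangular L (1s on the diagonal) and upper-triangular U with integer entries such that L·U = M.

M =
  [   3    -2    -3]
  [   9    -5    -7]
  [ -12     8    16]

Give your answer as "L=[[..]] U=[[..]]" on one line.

L=[[1,0,0],[3,1,0],[-4,0,1]] U=[[3,-2,-3],[0,1,2],[0,0,4]]

  row1 -= 3·row0 → [0,1,2]
  row2 -= -4·row0 → [0,0,4]
  row2 -= 0·row1 → [0,0,4]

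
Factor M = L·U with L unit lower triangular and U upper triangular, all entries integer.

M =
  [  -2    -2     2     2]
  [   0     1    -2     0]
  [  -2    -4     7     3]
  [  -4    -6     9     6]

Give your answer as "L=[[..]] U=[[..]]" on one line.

L=[[1,0,0,0],[0,1,0,0],[1,-2,1,0],[2,-2,1,1]] U=[[-2,-2,2,2],[0,1,-2,0],[0,0,1,1],[0,0,0,1]]

  R1 -= 0·R0 → [0,1,-2,0]
  R2 -= 1·R0 → [0,-2,5,1]
  R3 -= 2·R0 → [0,-2,5,2]
  R2 -= -2·R1 → [0,0,1,1]
  R3 -= -2·R1 → [0,0,1,2]
  R3 -= 1·R2 → [0,0,0,1]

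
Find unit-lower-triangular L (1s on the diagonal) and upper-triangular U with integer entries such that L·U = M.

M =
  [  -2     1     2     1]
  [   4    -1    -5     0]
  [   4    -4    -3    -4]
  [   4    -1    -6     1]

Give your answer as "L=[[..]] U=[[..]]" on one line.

  row1 -= -2·row0 → [0,1,-1,2]
  row2 -= -2·row0 → [0,-2,1,-2]
  row3 -= -2·row0 → [0,1,-2,3]
  row2 -= -2·row1 → [0,0,-1,2]
  row3 -= 1·row1 → [0,0,-1,1]
  row3 -= 1·row2 → [0,0,0,-1]

L=[[1,0,0,0],[-2,1,0,0],[-2,-2,1,0],[-2,1,1,1]] U=[[-2,1,2,1],[0,1,-1,2],[0,0,-1,2],[0,0,0,-1]]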